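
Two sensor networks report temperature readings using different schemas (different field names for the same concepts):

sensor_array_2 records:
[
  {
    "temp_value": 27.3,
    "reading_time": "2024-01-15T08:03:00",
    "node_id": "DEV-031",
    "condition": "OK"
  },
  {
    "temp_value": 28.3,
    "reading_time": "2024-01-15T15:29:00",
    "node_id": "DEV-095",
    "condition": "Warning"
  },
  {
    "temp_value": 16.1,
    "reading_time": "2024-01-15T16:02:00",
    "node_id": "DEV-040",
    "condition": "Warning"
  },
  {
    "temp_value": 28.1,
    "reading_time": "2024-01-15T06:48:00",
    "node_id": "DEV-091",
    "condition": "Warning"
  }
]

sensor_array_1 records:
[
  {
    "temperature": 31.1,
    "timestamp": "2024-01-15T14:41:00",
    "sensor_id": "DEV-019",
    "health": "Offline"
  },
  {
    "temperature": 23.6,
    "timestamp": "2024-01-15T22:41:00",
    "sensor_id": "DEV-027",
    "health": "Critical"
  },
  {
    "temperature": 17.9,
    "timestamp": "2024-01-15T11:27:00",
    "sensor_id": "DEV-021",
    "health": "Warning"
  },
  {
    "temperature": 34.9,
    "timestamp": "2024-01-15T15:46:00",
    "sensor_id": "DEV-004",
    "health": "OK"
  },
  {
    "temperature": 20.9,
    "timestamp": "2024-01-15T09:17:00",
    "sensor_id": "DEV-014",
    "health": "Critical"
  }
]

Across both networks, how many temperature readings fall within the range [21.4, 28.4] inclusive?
4

Schema mapping: "temp_value" (sensor_array_2) = "temperature" (sensor_array_1) = temperature

Readings in [21.4, 28.4] from sensor_array_2: 3
Readings in [21.4, 28.4] from sensor_array_1: 1

Total count: 3 + 1 = 4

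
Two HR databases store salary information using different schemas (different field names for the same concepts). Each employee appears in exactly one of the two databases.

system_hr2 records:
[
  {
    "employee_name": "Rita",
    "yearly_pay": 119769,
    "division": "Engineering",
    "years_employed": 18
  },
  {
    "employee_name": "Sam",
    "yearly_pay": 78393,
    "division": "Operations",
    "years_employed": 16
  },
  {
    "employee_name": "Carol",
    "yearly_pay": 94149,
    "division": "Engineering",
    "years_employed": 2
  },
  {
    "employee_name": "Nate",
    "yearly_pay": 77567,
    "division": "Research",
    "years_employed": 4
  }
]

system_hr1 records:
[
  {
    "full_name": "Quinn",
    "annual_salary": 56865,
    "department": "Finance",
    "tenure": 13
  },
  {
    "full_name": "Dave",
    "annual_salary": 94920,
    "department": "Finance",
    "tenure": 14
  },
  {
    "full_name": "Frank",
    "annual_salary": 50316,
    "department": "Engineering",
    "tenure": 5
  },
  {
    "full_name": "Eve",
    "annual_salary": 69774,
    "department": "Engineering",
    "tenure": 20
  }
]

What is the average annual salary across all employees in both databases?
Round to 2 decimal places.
80219.13

Schema mapping: "yearly_pay" (system_hr2) = "annual_salary" (system_hr1) = annual salary

All salaries: [119769, 78393, 94149, 77567, 56865, 94920, 50316, 69774]
Sum: 641753
Count: 8
Average: 641753 / 8 = 80219.13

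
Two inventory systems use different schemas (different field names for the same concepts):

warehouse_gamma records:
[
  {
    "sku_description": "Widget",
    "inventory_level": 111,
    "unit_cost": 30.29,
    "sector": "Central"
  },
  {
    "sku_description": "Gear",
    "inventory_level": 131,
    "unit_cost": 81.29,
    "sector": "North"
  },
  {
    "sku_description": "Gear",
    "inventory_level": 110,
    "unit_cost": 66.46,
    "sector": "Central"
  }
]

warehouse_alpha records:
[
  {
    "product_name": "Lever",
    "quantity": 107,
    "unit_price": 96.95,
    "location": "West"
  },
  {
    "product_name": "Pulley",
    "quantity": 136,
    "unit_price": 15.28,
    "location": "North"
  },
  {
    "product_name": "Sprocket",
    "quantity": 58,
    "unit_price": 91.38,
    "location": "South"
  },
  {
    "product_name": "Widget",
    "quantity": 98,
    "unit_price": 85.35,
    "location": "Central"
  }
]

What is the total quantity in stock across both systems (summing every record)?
751

To reconcile these schemas, identify the field holding the quantity in stock in each system:
1. In warehouse_gamma it is "inventory_level"
2. In warehouse_alpha it is "quantity"

From warehouse_gamma: 111 + 131 + 110 = 352
From warehouse_alpha: 107 + 136 + 58 + 98 = 399

Total: 352 + 399 = 751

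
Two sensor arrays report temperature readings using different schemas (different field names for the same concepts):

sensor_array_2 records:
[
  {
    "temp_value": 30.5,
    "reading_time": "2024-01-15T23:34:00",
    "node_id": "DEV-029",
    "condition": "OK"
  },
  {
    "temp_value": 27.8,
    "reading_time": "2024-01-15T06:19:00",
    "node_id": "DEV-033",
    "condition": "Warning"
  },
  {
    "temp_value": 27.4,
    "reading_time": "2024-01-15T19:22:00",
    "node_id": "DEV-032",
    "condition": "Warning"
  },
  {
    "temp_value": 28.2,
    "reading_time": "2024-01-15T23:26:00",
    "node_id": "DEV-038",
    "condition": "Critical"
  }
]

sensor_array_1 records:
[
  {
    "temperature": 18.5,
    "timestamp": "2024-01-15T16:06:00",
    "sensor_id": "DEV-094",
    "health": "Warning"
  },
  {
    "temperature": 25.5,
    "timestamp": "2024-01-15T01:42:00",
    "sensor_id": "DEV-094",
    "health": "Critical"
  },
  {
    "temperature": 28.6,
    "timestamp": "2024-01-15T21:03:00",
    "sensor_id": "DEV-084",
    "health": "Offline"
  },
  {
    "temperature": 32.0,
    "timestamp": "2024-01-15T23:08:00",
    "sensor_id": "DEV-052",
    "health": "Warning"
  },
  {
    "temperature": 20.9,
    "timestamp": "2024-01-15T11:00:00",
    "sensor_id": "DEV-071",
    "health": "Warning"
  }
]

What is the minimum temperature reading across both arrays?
18.5

Schema mapping: "temp_value" (sensor_array_2) = "temperature" (sensor_array_1) = temperature reading

Minimum in sensor_array_2: 27.4
Minimum in sensor_array_1: 18.5

Overall minimum: min(27.4, 18.5) = 18.5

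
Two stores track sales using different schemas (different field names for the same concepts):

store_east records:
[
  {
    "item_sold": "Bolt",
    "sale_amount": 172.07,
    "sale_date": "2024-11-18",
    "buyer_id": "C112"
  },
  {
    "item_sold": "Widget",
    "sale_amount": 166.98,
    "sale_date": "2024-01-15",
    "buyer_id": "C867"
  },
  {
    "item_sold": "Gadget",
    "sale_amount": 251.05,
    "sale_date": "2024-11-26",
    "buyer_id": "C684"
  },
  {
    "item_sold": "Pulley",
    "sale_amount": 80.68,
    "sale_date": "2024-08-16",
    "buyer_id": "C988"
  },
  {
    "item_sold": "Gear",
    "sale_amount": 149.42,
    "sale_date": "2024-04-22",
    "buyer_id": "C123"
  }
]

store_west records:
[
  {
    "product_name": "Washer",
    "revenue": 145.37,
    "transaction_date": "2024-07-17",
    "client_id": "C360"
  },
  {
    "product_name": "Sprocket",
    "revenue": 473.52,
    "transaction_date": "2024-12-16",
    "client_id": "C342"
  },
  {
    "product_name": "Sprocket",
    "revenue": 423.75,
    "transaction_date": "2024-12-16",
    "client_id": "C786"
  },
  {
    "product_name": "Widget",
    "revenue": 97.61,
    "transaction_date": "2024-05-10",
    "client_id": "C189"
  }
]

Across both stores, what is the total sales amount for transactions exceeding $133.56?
1782.16

Schema mapping: "sale_amount" (store_east) = "revenue" (store_west) = sale amount

Sum of sales > $133.56 in store_east: 739.52
Sum of sales > $133.56 in store_west: 1042.64

Total: 739.52 + 1042.64 = 1782.16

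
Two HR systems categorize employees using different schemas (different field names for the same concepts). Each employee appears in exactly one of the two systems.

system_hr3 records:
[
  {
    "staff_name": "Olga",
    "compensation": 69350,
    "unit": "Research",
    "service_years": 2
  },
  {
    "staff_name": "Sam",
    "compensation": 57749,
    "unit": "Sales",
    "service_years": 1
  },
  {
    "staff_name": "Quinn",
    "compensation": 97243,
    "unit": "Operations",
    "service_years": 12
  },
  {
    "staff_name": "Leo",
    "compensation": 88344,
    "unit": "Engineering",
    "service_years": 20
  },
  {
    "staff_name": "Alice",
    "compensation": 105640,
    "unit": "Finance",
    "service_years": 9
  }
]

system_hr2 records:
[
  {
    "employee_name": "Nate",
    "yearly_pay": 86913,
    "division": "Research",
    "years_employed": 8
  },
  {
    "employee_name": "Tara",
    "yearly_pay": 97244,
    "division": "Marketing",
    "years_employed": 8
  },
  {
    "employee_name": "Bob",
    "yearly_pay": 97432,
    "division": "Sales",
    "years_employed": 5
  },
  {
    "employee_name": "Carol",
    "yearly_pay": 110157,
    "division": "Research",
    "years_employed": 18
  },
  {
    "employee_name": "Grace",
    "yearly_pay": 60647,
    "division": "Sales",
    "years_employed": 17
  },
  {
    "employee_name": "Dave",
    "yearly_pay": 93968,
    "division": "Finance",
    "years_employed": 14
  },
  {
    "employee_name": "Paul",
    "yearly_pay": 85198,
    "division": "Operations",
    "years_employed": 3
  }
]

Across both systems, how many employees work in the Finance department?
2

Schema mapping: "unit" (system_hr3) = "division" (system_hr2) = department

Finance employees in system_hr3: 1
Finance employees in system_hr2: 1

Total in Finance: 1 + 1 = 2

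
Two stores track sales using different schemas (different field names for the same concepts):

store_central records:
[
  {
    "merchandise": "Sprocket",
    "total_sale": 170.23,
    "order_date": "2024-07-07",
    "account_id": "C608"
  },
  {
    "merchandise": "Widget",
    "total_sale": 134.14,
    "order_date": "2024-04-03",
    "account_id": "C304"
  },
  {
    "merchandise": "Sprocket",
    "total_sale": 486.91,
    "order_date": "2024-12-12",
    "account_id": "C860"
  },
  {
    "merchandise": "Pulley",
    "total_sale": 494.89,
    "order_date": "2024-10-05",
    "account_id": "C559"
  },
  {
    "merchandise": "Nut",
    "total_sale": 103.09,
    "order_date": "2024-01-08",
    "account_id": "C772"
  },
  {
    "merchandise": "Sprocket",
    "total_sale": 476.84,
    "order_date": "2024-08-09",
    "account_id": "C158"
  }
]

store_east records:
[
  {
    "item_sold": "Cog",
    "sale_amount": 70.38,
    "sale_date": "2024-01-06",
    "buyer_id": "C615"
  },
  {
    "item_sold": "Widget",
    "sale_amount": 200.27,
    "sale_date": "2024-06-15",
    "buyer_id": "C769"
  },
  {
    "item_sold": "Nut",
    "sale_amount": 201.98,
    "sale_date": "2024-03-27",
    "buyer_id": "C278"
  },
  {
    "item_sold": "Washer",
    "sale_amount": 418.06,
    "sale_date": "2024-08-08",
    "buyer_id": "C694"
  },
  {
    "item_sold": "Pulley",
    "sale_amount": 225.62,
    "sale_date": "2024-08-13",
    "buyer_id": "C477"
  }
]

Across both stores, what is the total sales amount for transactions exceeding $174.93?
2504.57

Schema mapping: "total_sale" (store_central) = "sale_amount" (store_east) = sale amount

Sum of sales > $174.93 in store_central: 1458.64
Sum of sales > $174.93 in store_east: 1045.93

Total: 1458.64 + 1045.93 = 2504.57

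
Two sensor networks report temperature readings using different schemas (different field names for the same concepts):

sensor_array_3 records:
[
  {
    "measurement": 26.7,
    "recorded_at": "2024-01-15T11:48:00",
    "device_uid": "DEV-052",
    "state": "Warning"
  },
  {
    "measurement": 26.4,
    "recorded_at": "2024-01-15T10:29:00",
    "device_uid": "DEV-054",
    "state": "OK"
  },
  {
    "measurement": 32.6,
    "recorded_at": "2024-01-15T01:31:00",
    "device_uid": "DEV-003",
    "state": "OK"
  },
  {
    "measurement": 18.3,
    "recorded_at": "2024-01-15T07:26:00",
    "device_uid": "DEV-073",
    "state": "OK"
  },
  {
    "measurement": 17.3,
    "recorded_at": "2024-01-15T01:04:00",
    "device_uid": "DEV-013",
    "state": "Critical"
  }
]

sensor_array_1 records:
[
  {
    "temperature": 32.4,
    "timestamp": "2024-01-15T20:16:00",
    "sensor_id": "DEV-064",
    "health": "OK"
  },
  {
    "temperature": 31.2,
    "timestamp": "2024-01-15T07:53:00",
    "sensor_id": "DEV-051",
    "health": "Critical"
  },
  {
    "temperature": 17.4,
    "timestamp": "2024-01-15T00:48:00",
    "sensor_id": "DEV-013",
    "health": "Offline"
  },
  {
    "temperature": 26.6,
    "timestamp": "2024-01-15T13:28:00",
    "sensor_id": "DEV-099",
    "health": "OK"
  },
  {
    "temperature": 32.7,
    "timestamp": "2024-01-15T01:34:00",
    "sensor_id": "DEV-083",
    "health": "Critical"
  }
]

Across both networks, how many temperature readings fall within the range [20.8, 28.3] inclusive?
3

Schema mapping: "measurement" (sensor_array_3) = "temperature" (sensor_array_1) = temperature

Readings in [20.8, 28.3] from sensor_array_3: 2
Readings in [20.8, 28.3] from sensor_array_1: 1

Total count: 2 + 1 = 3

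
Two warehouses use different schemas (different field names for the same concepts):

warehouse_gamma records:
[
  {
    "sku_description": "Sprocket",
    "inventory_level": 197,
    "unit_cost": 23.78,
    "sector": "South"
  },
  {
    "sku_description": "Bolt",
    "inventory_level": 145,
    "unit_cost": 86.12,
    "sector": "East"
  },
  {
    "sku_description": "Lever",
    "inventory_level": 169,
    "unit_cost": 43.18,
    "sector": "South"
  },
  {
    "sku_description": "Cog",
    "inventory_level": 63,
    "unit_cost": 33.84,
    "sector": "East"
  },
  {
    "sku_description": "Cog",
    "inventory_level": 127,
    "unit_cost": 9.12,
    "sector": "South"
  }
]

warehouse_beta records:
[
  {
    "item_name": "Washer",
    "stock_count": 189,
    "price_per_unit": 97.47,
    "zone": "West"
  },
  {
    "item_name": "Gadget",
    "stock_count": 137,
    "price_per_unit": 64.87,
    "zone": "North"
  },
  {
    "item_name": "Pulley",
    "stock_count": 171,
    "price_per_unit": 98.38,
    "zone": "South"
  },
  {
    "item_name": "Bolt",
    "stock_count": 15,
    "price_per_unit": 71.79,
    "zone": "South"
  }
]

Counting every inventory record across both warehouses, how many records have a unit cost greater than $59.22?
5

Schema mapping: "unit_cost" (warehouse_gamma) = "price_per_unit" (warehouse_beta) = unit cost

Records > $59.22 in warehouse_gamma: 1
Records > $59.22 in warehouse_beta: 4

Total count: 1 + 4 = 5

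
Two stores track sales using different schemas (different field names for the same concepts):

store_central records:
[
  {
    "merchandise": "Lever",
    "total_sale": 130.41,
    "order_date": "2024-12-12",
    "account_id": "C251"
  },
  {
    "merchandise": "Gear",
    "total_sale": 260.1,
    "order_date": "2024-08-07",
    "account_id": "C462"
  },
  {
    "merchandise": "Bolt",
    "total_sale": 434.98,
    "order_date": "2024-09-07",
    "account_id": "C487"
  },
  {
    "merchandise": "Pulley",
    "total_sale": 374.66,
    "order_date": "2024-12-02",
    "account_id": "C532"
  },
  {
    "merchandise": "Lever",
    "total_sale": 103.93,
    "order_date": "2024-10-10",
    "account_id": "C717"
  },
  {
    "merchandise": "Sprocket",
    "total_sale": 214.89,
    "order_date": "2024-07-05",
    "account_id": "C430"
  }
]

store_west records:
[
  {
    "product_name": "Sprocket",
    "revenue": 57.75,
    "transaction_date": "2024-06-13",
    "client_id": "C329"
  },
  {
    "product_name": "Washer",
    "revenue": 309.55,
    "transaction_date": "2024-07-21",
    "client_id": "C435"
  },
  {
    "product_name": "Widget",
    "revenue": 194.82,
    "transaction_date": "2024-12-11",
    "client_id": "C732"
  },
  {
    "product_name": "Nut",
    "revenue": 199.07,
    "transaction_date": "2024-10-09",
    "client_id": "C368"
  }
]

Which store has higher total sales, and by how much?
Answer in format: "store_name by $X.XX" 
store_central by $757.78

Schema mapping: "total_sale" (store_central) = "revenue" (store_west) = sale amount

Total for store_central: 1518.97
Total for store_west: 761.19

Difference: |1518.97 - 761.19| = 757.78
store_central has higher sales by $757.78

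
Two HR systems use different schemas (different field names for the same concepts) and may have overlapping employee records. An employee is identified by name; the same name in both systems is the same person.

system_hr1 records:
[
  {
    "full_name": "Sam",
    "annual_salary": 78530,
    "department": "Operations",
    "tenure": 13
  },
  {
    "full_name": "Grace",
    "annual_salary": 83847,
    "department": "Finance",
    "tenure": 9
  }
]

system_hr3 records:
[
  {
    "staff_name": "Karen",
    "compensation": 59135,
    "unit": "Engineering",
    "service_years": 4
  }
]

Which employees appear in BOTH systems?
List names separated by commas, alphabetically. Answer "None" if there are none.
None

Schema mapping: "full_name" (system_hr1) = "staff_name" (system_hr3) = employee name

Names in system_hr1: ['Grace', 'Sam']
Names in system_hr3: ['Karen']

Intersection: None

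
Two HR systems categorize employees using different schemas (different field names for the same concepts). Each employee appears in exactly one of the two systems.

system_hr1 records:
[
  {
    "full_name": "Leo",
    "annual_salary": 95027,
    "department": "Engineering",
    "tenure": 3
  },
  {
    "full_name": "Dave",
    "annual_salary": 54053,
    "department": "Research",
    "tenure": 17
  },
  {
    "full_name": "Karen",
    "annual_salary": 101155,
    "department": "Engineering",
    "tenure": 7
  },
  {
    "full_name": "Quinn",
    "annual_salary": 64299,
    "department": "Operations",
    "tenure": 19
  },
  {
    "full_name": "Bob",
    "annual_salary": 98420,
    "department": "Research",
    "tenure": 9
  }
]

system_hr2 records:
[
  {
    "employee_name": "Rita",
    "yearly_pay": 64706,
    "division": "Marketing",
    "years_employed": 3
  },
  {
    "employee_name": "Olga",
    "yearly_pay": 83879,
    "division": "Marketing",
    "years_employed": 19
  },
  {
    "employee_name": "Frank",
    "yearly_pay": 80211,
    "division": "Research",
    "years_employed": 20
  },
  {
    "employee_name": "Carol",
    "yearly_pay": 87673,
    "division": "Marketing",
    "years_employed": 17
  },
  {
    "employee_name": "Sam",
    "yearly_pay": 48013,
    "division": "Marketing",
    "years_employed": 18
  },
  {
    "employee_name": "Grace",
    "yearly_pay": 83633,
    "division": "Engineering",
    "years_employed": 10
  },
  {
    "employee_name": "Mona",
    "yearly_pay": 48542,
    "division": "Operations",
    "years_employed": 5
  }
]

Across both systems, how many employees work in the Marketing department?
4

Schema mapping: "department" (system_hr1) = "division" (system_hr2) = department

Marketing employees in system_hr1: 0
Marketing employees in system_hr2: 4

Total in Marketing: 0 + 4 = 4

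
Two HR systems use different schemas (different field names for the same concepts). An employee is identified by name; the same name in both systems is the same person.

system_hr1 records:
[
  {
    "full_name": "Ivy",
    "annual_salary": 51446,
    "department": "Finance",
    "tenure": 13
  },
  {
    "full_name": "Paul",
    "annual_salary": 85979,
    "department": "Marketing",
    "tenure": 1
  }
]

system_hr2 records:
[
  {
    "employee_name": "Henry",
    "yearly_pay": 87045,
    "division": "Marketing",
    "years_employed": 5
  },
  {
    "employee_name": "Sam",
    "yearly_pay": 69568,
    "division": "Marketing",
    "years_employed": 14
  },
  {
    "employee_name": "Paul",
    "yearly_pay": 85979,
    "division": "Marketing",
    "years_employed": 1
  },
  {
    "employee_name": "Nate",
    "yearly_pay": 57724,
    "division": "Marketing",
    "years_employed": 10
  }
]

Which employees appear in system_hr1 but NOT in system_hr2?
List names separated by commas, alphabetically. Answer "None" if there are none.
Ivy

Schema mapping: "full_name" (system_hr1) = "employee_name" (system_hr2) = employee name

Names in system_hr1: ['Ivy', 'Paul']
Names in system_hr2: ['Henry', 'Nate', 'Paul', 'Sam']

In system_hr1 but not system_hr2: ['Ivy']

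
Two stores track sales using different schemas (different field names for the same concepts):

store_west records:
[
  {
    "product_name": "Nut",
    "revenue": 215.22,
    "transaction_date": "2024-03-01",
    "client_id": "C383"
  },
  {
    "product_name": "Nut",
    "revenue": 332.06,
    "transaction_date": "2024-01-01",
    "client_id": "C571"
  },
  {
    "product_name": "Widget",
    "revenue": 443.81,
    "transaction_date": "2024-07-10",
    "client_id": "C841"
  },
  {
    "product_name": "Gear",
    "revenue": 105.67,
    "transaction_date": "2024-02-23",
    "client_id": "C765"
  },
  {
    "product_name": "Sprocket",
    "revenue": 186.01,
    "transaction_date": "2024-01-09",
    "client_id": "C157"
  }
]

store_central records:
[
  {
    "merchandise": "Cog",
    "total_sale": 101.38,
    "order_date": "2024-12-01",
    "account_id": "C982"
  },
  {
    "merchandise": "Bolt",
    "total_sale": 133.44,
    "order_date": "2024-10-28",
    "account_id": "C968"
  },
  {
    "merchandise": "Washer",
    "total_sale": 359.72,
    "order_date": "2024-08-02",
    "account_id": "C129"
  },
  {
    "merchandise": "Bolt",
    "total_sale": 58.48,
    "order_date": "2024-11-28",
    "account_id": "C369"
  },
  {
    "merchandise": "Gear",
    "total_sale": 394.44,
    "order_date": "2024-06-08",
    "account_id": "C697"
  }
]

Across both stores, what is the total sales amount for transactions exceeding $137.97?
1931.26

Schema mapping: "revenue" (store_west) = "total_sale" (store_central) = sale amount

Sum of sales > $137.97 in store_west: 1177.1
Sum of sales > $137.97 in store_central: 754.16

Total: 1177.1 + 754.16 = 1931.26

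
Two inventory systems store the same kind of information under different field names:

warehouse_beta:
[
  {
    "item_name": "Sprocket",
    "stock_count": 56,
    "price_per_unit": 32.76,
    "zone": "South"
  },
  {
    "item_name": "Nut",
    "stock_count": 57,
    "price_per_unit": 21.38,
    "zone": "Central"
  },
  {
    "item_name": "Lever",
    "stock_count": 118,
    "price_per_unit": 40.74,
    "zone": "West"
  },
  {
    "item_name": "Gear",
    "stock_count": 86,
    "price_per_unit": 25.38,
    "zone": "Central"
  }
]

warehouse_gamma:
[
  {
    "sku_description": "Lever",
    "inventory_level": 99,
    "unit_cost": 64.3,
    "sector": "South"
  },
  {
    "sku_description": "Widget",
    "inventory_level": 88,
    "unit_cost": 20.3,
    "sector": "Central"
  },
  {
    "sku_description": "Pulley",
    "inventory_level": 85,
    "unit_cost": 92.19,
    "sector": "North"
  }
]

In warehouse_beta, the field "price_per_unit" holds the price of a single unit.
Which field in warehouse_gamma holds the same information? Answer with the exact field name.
unit_cost

In warehouse_beta, "price_per_unit" holds the price of a single unit.
The fields in warehouse_gamma are: "sku_description", "inventory_level", "unit_cost", "sector".
"unit_cost" is the match: the name refers to the same concept and its values are decimal currency amounts (e.g. 64.3, 20.3).
The other fields ("sku_description", "inventory_level", "sector") hold different kinds of data.

So "price_per_unit" in warehouse_beta corresponds to "unit_cost" in warehouse_gamma.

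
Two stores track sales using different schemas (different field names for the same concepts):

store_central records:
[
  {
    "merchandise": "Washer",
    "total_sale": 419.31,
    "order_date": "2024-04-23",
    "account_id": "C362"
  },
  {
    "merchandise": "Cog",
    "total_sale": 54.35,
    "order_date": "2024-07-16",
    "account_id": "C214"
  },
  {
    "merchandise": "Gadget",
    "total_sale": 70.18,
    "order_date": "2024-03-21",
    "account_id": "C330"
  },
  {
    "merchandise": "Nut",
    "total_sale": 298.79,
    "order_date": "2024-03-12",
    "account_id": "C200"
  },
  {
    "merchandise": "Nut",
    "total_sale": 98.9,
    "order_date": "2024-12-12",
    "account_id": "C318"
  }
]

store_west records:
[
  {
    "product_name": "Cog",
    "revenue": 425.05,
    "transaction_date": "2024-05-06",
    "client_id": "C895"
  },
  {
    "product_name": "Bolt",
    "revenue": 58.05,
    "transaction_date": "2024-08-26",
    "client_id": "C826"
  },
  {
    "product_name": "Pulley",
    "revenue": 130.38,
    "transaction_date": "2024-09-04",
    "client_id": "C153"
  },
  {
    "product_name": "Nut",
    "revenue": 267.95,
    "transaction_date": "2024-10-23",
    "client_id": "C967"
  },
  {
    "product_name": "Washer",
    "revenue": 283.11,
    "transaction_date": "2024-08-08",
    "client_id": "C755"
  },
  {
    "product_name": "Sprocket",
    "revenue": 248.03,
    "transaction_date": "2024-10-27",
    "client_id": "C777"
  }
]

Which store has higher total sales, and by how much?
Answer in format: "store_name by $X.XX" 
store_west by $471.04

Schema mapping: "total_sale" (store_central) = "revenue" (store_west) = sale amount

Total for store_central: 941.53
Total for store_west: 1412.57

Difference: |941.53 - 1412.57| = 471.04
store_west has higher sales by $471.04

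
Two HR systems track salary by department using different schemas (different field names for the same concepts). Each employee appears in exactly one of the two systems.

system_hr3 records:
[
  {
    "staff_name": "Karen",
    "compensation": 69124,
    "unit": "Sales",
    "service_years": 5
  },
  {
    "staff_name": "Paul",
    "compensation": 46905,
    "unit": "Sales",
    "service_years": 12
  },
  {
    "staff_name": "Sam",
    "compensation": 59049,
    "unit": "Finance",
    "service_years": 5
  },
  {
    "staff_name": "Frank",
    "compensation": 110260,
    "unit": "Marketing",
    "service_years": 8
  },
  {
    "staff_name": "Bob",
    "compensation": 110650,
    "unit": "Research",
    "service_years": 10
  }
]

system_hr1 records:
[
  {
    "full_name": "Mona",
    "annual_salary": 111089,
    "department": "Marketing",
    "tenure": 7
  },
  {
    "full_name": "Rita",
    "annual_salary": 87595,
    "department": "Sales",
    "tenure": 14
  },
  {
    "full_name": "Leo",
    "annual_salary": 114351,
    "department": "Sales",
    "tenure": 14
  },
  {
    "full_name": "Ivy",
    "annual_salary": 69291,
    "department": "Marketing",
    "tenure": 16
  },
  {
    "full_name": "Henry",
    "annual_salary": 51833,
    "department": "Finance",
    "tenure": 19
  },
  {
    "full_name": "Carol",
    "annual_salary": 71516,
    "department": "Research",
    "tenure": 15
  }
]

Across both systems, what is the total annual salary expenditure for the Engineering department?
0

Schema mappings:
- "unit" (system_hr3) = "department" (system_hr1) = department
- "compensation" (system_hr3) = "annual_salary" (system_hr1) = salary

Engineering salaries from system_hr3: 0
Engineering salaries from system_hr1: 0

Total: 0 + 0 = 0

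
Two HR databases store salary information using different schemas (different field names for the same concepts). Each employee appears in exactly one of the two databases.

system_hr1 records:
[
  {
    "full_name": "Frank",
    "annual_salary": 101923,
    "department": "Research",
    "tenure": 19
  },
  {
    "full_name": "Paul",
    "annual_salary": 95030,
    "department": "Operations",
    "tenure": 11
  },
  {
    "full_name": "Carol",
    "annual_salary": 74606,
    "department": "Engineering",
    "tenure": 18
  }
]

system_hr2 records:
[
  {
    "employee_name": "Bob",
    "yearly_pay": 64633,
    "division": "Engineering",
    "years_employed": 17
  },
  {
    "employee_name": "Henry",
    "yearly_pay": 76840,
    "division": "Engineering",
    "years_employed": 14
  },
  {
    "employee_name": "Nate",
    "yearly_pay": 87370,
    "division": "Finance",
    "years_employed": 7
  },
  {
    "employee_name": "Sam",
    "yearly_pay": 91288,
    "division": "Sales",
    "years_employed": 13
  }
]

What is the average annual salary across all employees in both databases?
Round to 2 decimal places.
84527.14

Schema mapping: "annual_salary" (system_hr1) = "yearly_pay" (system_hr2) = annual salary

All salaries: [101923, 95030, 74606, 64633, 76840, 87370, 91288]
Sum: 591690
Count: 7
Average: 591690 / 7 = 84527.14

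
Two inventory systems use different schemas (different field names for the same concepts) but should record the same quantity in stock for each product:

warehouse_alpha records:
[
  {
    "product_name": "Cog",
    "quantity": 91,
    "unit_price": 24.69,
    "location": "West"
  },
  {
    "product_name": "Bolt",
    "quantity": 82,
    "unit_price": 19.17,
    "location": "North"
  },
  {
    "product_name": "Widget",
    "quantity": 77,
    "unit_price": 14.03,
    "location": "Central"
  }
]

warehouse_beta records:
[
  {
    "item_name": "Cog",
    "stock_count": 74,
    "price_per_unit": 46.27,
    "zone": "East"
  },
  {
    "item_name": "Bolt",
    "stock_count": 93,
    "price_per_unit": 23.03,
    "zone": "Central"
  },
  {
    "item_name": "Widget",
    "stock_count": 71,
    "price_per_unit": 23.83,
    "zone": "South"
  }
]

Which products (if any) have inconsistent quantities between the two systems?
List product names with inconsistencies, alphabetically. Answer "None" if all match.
Bolt, Cog, Widget

Schema mappings:
- "product_name" (warehouse_alpha) = "item_name" (warehouse_beta) = product name
- "quantity" (warehouse_alpha) = "stock_count" (warehouse_beta) = quantity

Comparison:
  Cog: 91 vs 74 - MISMATCH
  Bolt: 82 vs 93 - MISMATCH
  Widget: 77 vs 71 - MISMATCH

Products with inconsistencies: Bolt, Cog, Widget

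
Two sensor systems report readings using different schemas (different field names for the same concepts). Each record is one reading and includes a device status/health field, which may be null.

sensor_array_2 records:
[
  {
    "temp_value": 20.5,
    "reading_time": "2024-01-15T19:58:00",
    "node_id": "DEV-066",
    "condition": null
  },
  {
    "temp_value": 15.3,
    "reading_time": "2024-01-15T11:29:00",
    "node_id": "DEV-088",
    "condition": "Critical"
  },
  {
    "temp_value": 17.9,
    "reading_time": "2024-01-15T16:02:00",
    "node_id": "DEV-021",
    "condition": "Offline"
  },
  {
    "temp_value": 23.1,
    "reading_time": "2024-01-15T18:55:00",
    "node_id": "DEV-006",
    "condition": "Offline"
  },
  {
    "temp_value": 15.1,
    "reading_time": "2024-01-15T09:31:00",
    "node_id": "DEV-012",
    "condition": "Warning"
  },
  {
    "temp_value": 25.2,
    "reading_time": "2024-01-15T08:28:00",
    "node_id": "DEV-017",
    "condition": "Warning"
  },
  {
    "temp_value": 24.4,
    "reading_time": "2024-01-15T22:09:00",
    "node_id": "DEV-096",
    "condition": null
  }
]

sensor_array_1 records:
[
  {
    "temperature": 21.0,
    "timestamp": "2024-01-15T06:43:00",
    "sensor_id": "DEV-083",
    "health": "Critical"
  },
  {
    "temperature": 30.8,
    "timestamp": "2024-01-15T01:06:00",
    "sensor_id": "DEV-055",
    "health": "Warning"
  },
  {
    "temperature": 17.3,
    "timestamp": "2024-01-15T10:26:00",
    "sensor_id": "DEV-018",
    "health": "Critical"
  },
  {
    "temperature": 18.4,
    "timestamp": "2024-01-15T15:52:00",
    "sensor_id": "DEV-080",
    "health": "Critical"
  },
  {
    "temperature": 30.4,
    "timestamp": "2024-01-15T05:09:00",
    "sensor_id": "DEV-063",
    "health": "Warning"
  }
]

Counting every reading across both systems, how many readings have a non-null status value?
10

Schema mapping: "condition" (sensor_array_2) = "health" (sensor_array_1) = status

Non-null in sensor_array_2: 5
Non-null in sensor_array_1: 5

Total non-null: 5 + 5 = 10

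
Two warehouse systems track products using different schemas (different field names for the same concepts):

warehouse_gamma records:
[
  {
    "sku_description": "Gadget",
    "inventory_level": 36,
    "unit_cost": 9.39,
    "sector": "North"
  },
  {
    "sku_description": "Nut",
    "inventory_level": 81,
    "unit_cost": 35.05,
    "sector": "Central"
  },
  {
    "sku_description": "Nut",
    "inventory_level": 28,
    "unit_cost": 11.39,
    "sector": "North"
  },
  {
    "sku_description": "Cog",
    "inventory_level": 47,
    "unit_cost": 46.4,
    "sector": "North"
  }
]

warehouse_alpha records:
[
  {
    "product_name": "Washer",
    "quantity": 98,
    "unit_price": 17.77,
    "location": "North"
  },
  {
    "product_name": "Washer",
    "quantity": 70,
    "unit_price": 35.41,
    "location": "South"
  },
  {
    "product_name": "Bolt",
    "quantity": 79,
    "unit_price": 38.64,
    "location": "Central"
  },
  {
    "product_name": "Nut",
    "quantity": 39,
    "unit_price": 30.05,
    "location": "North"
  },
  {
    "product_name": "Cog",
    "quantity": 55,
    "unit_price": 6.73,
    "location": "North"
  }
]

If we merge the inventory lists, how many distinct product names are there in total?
5

Schema mapping: "sku_description" (warehouse_gamma) = "product_name" (warehouse_alpha) = product name

Products in warehouse_gamma: ['Cog', 'Gadget', 'Nut']
Products in warehouse_alpha: ['Bolt', 'Cog', 'Nut', 'Washer']

Union (unique products): ['Bolt', 'Cog', 'Gadget', 'Nut', 'Washer']
Count: 5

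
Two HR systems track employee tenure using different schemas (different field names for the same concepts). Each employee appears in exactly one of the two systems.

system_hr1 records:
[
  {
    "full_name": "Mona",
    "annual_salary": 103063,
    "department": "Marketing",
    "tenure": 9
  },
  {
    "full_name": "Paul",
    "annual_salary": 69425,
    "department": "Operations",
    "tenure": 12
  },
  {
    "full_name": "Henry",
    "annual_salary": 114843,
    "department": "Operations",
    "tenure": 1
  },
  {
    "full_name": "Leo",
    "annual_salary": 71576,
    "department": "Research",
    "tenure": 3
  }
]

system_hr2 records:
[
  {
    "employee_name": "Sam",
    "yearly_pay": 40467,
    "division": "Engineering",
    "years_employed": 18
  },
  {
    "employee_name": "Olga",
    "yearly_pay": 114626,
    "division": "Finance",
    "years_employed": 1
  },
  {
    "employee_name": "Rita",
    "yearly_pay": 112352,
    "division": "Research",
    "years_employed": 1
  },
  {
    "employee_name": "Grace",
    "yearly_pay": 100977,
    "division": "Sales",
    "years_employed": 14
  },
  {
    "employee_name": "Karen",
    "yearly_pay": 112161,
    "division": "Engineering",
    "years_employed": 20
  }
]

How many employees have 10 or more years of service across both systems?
4

Reconcile schemas: "tenure" (system_hr1) = "years_employed" (system_hr2) = years of service

From system_hr1: 1 employees with >= 10 years
From system_hr2: 3 employees with >= 10 years

Total: 1 + 3 = 4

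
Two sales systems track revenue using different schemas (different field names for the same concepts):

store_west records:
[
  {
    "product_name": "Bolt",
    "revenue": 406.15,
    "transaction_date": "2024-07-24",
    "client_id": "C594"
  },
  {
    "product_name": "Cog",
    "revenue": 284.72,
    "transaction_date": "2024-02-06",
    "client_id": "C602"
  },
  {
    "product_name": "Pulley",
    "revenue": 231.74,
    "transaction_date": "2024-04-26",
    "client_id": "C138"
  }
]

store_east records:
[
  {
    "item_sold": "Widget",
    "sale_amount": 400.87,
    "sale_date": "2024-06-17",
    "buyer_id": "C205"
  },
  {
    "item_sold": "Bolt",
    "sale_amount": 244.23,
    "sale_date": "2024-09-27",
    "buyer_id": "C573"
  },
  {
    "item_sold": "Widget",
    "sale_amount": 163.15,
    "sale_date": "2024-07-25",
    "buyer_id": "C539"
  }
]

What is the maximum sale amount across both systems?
406.15

Reconcile: "revenue" (store_west) = "sale_amount" (store_east) = sale amount

Maximum in store_west: 406.15
Maximum in store_east: 400.87

Overall maximum: max(406.15, 400.87) = 406.15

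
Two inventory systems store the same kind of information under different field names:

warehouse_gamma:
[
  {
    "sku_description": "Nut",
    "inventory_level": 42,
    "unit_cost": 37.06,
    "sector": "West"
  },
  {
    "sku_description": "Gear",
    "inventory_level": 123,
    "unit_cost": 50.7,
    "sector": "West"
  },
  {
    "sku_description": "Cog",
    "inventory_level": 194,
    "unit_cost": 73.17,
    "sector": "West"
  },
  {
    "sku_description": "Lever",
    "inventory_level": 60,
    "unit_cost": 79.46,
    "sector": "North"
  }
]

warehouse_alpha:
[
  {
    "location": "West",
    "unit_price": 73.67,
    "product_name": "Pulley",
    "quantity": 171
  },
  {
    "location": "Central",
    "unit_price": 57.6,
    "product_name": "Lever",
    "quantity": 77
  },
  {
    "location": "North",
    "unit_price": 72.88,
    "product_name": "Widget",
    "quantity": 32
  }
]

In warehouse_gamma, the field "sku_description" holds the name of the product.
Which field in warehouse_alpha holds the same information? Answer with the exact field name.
product_name

In warehouse_gamma, "sku_description" holds the name of the product.
The fields in warehouse_alpha are: "location", "unit_price", "product_name", "quantity".
"product_name" is the match: the name refers to the same concept and its values are product-name strings (e.g. 'Lever', 'Pulley').
The other fields ("location", "unit_price", "quantity") hold different kinds of data.

So "sku_description" in warehouse_gamma corresponds to "product_name" in warehouse_alpha.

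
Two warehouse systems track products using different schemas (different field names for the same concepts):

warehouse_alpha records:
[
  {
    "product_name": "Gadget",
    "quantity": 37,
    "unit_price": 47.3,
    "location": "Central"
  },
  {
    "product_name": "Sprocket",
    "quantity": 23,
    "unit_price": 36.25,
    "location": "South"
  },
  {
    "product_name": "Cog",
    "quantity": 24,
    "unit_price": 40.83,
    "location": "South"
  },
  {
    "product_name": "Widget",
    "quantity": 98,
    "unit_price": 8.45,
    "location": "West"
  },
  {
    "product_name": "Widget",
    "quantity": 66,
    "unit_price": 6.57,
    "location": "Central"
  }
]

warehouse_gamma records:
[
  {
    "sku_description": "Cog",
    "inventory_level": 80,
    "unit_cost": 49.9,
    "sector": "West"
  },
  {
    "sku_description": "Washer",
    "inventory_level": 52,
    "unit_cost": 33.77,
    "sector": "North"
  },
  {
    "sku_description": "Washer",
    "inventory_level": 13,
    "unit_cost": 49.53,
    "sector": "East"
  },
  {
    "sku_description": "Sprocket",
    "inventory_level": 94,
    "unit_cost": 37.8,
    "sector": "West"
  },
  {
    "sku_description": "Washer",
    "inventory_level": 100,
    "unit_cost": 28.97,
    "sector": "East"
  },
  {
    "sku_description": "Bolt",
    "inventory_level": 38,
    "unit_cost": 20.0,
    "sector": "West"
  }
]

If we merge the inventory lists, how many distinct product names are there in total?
6

Schema mapping: "product_name" (warehouse_alpha) = "sku_description" (warehouse_gamma) = product name

Products in warehouse_alpha: ['Cog', 'Gadget', 'Sprocket', 'Widget']
Products in warehouse_gamma: ['Bolt', 'Cog', 'Sprocket', 'Washer']

Union (unique products): ['Bolt', 'Cog', 'Gadget', 'Sprocket', 'Washer', 'Widget']
Count: 6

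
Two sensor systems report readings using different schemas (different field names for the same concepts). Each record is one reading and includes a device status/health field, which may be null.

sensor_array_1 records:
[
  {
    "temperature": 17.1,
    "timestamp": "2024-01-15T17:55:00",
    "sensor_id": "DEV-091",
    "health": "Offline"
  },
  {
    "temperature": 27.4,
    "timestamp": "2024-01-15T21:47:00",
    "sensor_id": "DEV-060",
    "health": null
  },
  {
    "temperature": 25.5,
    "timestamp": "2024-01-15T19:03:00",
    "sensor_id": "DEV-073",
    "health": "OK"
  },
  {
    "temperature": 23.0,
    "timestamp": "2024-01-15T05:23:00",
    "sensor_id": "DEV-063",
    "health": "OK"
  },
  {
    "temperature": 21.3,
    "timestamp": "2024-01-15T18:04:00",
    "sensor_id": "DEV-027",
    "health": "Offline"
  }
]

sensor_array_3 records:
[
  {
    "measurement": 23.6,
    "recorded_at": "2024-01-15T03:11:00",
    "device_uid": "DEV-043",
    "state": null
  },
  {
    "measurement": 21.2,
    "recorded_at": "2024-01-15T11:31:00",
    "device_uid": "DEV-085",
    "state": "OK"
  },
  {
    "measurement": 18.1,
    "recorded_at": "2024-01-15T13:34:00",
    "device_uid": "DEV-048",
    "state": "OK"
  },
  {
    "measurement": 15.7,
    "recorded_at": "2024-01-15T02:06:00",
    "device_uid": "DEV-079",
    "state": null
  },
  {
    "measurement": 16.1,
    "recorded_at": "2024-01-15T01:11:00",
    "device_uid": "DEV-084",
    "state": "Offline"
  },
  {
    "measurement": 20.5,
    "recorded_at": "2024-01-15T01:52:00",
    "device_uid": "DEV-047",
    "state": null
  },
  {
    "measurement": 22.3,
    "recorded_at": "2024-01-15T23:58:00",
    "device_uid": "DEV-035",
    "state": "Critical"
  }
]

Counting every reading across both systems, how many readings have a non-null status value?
8

Schema mapping: "health" (sensor_array_1) = "state" (sensor_array_3) = status

Non-null in sensor_array_1: 4
Non-null in sensor_array_3: 4

Total non-null: 4 + 4 = 8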